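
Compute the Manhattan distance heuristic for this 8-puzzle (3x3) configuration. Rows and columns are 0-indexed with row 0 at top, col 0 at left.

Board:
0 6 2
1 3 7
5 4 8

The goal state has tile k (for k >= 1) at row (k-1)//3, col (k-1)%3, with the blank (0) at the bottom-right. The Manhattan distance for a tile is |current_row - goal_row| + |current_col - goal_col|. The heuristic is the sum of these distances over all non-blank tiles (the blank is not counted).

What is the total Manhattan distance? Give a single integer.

Tile 6: at (0,1), goal (1,2), distance |0-1|+|1-2| = 2
Tile 2: at (0,2), goal (0,1), distance |0-0|+|2-1| = 1
Tile 1: at (1,0), goal (0,0), distance |1-0|+|0-0| = 1
Tile 3: at (1,1), goal (0,2), distance |1-0|+|1-2| = 2
Tile 7: at (1,2), goal (2,0), distance |1-2|+|2-0| = 3
Tile 5: at (2,0), goal (1,1), distance |2-1|+|0-1| = 2
Tile 4: at (2,1), goal (1,0), distance |2-1|+|1-0| = 2
Tile 8: at (2,2), goal (2,1), distance |2-2|+|2-1| = 1
Sum: 2 + 1 + 1 + 2 + 3 + 2 + 2 + 1 = 14

Answer: 14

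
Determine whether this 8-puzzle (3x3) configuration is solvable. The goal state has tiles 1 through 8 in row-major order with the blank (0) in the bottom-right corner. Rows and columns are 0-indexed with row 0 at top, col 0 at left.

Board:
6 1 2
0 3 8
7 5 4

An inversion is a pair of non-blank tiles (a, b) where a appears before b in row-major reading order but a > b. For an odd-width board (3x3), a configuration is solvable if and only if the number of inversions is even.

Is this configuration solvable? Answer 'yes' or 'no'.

Inversions (pairs i<j in row-major order where tile[i] > tile[j] > 0): 11
11 is odd, so the puzzle is not solvable.

Answer: no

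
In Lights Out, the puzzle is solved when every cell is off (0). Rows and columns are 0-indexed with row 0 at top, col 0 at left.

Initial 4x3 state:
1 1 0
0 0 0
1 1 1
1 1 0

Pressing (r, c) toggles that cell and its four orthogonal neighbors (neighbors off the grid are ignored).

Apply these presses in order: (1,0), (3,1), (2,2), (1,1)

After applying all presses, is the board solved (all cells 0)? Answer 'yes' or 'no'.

Answer: yes

Derivation:
After press 1 at (1,0):
0 1 0
1 1 0
0 1 1
1 1 0

After press 2 at (3,1):
0 1 0
1 1 0
0 0 1
0 0 1

After press 3 at (2,2):
0 1 0
1 1 1
0 1 0
0 0 0

After press 4 at (1,1):
0 0 0
0 0 0
0 0 0
0 0 0

Lights still on: 0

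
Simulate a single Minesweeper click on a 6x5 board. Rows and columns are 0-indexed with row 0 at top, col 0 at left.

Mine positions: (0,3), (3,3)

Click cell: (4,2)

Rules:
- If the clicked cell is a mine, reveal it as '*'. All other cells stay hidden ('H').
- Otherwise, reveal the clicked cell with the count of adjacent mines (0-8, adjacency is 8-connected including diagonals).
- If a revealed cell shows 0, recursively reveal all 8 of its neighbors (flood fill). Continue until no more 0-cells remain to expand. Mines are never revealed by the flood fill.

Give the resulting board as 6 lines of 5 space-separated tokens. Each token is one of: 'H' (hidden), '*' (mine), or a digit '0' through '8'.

H H H H H
H H H H H
H H H H H
H H H H H
H H 1 H H
H H H H H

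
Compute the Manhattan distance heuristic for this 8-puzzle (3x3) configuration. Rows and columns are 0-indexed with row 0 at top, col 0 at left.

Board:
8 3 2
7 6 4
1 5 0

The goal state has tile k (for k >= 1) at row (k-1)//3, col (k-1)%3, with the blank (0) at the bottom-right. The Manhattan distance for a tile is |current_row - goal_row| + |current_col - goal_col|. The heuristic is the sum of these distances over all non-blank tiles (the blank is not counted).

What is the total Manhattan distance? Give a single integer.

Tile 8: at (0,0), goal (2,1), distance |0-2|+|0-1| = 3
Tile 3: at (0,1), goal (0,2), distance |0-0|+|1-2| = 1
Tile 2: at (0,2), goal (0,1), distance |0-0|+|2-1| = 1
Tile 7: at (1,0), goal (2,0), distance |1-2|+|0-0| = 1
Tile 6: at (1,1), goal (1,2), distance |1-1|+|1-2| = 1
Tile 4: at (1,2), goal (1,0), distance |1-1|+|2-0| = 2
Tile 1: at (2,0), goal (0,0), distance |2-0|+|0-0| = 2
Tile 5: at (2,1), goal (1,1), distance |2-1|+|1-1| = 1
Sum: 3 + 1 + 1 + 1 + 1 + 2 + 2 + 1 = 12

Answer: 12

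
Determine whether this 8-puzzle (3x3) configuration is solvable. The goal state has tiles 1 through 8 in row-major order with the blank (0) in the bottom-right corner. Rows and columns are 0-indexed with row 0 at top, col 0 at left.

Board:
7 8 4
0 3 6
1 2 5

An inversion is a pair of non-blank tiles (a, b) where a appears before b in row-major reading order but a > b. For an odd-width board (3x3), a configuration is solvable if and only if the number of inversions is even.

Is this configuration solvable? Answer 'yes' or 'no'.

Answer: yes

Derivation:
Inversions (pairs i<j in row-major order where tile[i] > tile[j] > 0): 20
20 is even, so the puzzle is solvable.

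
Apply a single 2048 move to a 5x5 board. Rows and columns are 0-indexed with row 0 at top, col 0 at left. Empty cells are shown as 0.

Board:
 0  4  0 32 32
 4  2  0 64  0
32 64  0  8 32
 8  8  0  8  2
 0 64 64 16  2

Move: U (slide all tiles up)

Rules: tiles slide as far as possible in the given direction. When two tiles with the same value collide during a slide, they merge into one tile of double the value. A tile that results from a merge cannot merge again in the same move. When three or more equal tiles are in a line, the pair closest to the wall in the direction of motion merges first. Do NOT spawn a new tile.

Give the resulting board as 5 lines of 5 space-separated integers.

Slide up:
col 0: [0, 4, 32, 8, 0] -> [4, 32, 8, 0, 0]
col 1: [4, 2, 64, 8, 64] -> [4, 2, 64, 8, 64]
col 2: [0, 0, 0, 0, 64] -> [64, 0, 0, 0, 0]
col 3: [32, 64, 8, 8, 16] -> [32, 64, 16, 16, 0]
col 4: [32, 0, 32, 2, 2] -> [64, 4, 0, 0, 0]

Answer:  4  4 64 32 64
32  2  0 64  4
 8 64  0 16  0
 0  8  0 16  0
 0 64  0  0  0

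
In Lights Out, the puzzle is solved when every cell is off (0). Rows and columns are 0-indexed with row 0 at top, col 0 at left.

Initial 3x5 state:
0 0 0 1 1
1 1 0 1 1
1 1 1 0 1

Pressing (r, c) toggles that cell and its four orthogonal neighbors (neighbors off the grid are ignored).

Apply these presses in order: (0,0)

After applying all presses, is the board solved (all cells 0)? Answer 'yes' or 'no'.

After press 1 at (0,0):
1 1 0 1 1
0 1 0 1 1
1 1 1 0 1

Lights still on: 11

Answer: no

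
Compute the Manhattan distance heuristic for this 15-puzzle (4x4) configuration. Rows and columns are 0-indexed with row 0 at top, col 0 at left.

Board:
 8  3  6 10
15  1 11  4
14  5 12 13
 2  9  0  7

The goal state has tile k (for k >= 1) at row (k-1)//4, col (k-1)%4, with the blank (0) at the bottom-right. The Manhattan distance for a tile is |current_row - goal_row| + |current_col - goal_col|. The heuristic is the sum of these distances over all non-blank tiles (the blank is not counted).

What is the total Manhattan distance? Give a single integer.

Answer: 37

Derivation:
Tile 8: (0,0)->(1,3) = 4
Tile 3: (0,1)->(0,2) = 1
Tile 6: (0,2)->(1,1) = 2
Tile 10: (0,3)->(2,1) = 4
Tile 15: (1,0)->(3,2) = 4
Tile 1: (1,1)->(0,0) = 2
Tile 11: (1,2)->(2,2) = 1
Tile 4: (1,3)->(0,3) = 1
Tile 14: (2,0)->(3,1) = 2
Tile 5: (2,1)->(1,0) = 2
Tile 12: (2,2)->(2,3) = 1
Tile 13: (2,3)->(3,0) = 4
Tile 2: (3,0)->(0,1) = 4
Tile 9: (3,1)->(2,0) = 2
Tile 7: (3,3)->(1,2) = 3
Sum: 4 + 1 + 2 + 4 + 4 + 2 + 1 + 1 + 2 + 2 + 1 + 4 + 4 + 2 + 3 = 37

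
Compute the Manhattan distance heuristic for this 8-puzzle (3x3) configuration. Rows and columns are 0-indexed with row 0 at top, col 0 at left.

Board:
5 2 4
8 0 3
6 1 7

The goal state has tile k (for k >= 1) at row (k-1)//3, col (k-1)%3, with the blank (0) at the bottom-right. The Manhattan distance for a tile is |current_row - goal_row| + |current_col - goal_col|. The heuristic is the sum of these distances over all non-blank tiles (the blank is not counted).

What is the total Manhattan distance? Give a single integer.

Tile 5: (0,0)->(1,1) = 2
Tile 2: (0,1)->(0,1) = 0
Tile 4: (0,2)->(1,0) = 3
Tile 8: (1,0)->(2,1) = 2
Tile 3: (1,2)->(0,2) = 1
Tile 6: (2,0)->(1,2) = 3
Tile 1: (2,1)->(0,0) = 3
Tile 7: (2,2)->(2,0) = 2
Sum: 2 + 0 + 3 + 2 + 1 + 3 + 3 + 2 = 16

Answer: 16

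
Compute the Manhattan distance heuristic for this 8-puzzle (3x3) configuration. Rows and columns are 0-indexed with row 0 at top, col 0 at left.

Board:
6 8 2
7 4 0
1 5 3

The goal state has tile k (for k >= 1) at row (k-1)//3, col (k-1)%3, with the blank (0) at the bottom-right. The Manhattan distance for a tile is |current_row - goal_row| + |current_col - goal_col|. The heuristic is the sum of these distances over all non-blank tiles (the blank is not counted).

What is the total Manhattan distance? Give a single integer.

Answer: 13

Derivation:
Tile 6: (0,0)->(1,2) = 3
Tile 8: (0,1)->(2,1) = 2
Tile 2: (0,2)->(0,1) = 1
Tile 7: (1,0)->(2,0) = 1
Tile 4: (1,1)->(1,0) = 1
Tile 1: (2,0)->(0,0) = 2
Tile 5: (2,1)->(1,1) = 1
Tile 3: (2,2)->(0,2) = 2
Sum: 3 + 2 + 1 + 1 + 1 + 2 + 1 + 2 = 13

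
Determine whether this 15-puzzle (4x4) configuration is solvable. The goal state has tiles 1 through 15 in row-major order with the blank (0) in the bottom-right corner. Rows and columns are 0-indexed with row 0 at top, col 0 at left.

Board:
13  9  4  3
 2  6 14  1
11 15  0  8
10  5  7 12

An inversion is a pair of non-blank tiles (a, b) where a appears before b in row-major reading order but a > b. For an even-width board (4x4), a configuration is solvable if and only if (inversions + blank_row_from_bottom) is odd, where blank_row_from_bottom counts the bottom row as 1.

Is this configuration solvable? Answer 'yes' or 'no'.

Answer: no

Derivation:
Inversions: 48
Blank is in row 2 (0-indexed from top), which is row 2 counting from the bottom (bottom = 1).
48 + 2 = 50, which is even, so the puzzle is not solvable.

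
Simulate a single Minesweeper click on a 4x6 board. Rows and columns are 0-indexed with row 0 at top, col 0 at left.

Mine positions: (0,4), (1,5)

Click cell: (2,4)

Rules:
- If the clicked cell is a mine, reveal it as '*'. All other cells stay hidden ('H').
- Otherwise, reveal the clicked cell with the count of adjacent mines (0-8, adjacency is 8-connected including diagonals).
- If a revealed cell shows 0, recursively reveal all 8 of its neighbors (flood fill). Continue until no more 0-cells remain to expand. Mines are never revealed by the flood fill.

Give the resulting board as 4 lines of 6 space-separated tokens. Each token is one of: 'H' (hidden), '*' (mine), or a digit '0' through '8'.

H H H H H H
H H H H H H
H H H H 1 H
H H H H H H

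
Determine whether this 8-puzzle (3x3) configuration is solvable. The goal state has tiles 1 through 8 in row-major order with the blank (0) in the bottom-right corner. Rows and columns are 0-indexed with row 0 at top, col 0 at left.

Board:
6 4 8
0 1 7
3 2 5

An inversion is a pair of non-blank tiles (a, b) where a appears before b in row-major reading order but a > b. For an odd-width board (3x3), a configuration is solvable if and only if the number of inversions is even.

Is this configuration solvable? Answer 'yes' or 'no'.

Inversions (pairs i<j in row-major order where tile[i] > tile[j] > 0): 17
17 is odd, so the puzzle is not solvable.

Answer: no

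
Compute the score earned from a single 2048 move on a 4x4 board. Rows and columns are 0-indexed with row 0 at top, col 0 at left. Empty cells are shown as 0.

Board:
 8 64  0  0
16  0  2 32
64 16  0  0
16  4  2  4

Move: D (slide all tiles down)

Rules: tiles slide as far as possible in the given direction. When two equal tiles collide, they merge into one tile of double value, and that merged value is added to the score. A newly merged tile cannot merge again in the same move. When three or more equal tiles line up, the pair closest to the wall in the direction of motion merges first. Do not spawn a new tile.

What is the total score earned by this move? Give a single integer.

Answer: 4

Derivation:
Slide down:
col 0: [8, 16, 64, 16] -> [8, 16, 64, 16]  score +0 (running 0)
col 1: [64, 0, 16, 4] -> [0, 64, 16, 4]  score +0 (running 0)
col 2: [0, 2, 0, 2] -> [0, 0, 0, 4]  score +4 (running 4)
col 3: [0, 32, 0, 4] -> [0, 0, 32, 4]  score +0 (running 4)
Board after move:
 8  0  0  0
16 64  0  0
64 16  0 32
16  4  4  4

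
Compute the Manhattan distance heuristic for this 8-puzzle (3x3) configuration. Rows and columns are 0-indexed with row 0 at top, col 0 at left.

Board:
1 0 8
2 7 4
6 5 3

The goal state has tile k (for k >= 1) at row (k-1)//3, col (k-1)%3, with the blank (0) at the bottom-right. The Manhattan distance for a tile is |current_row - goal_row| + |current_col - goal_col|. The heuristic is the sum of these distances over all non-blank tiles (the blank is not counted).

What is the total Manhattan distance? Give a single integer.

Answer: 15

Derivation:
Tile 1: (0,0)->(0,0) = 0
Tile 8: (0,2)->(2,1) = 3
Tile 2: (1,0)->(0,1) = 2
Tile 7: (1,1)->(2,0) = 2
Tile 4: (1,2)->(1,0) = 2
Tile 6: (2,0)->(1,2) = 3
Tile 5: (2,1)->(1,1) = 1
Tile 3: (2,2)->(0,2) = 2
Sum: 0 + 3 + 2 + 2 + 2 + 3 + 1 + 2 = 15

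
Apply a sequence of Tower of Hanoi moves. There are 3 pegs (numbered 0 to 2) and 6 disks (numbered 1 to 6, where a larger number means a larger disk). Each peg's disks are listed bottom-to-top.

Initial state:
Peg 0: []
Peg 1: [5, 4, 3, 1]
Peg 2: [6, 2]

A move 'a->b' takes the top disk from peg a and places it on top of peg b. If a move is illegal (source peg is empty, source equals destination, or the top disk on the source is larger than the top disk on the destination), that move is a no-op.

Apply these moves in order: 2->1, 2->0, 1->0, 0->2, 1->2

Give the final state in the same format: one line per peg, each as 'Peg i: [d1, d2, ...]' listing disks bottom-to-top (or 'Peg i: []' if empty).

After move 1 (2->1):
Peg 0: []
Peg 1: [5, 4, 3, 1]
Peg 2: [6, 2]

After move 2 (2->0):
Peg 0: [2]
Peg 1: [5, 4, 3, 1]
Peg 2: [6]

After move 3 (1->0):
Peg 0: [2, 1]
Peg 1: [5, 4, 3]
Peg 2: [6]

After move 4 (0->2):
Peg 0: [2]
Peg 1: [5, 4, 3]
Peg 2: [6, 1]

After move 5 (1->2):
Peg 0: [2]
Peg 1: [5, 4, 3]
Peg 2: [6, 1]

Answer: Peg 0: [2]
Peg 1: [5, 4, 3]
Peg 2: [6, 1]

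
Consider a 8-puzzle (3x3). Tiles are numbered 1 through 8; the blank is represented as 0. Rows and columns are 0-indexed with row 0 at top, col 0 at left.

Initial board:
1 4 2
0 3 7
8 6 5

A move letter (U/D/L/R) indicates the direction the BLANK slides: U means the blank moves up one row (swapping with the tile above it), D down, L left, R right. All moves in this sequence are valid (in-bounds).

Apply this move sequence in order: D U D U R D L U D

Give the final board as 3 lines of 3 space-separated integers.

After move 1 (D):
1 4 2
8 3 7
0 6 5

After move 2 (U):
1 4 2
0 3 7
8 6 5

After move 3 (D):
1 4 2
8 3 7
0 6 5

After move 4 (U):
1 4 2
0 3 7
8 6 5

After move 5 (R):
1 4 2
3 0 7
8 6 5

After move 6 (D):
1 4 2
3 6 7
8 0 5

After move 7 (L):
1 4 2
3 6 7
0 8 5

After move 8 (U):
1 4 2
0 6 7
3 8 5

After move 9 (D):
1 4 2
3 6 7
0 8 5

Answer: 1 4 2
3 6 7
0 8 5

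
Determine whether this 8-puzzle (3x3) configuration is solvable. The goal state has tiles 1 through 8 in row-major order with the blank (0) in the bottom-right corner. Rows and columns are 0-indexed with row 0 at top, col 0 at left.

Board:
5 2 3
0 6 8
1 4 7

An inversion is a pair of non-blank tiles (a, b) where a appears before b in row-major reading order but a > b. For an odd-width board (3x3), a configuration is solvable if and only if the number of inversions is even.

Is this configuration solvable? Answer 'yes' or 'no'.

Inversions (pairs i<j in row-major order where tile[i] > tile[j] > 0): 11
11 is odd, so the puzzle is not solvable.

Answer: no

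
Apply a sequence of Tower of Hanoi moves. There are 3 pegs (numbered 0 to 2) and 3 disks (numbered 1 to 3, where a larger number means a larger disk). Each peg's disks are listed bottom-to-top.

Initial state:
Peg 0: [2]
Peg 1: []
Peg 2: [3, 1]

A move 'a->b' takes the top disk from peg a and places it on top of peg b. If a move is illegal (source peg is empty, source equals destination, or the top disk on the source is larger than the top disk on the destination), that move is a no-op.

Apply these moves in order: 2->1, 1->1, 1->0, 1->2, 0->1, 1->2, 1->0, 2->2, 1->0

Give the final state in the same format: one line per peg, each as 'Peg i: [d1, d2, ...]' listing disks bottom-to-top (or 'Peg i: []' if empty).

After move 1 (2->1):
Peg 0: [2]
Peg 1: [1]
Peg 2: [3]

After move 2 (1->1):
Peg 0: [2]
Peg 1: [1]
Peg 2: [3]

After move 3 (1->0):
Peg 0: [2, 1]
Peg 1: []
Peg 2: [3]

After move 4 (1->2):
Peg 0: [2, 1]
Peg 1: []
Peg 2: [3]

After move 5 (0->1):
Peg 0: [2]
Peg 1: [1]
Peg 2: [3]

After move 6 (1->2):
Peg 0: [2]
Peg 1: []
Peg 2: [3, 1]

After move 7 (1->0):
Peg 0: [2]
Peg 1: []
Peg 2: [3, 1]

After move 8 (2->2):
Peg 0: [2]
Peg 1: []
Peg 2: [3, 1]

After move 9 (1->0):
Peg 0: [2]
Peg 1: []
Peg 2: [3, 1]

Answer: Peg 0: [2]
Peg 1: []
Peg 2: [3, 1]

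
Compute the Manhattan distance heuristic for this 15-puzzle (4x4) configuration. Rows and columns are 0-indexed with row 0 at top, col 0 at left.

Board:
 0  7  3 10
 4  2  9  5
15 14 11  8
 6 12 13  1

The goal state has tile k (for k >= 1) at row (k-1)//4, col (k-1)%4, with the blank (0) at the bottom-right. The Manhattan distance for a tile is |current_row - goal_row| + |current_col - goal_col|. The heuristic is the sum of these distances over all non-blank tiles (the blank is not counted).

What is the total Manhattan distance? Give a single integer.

Answer: 36

Derivation:
Tile 7: (0,1)->(1,2) = 2
Tile 3: (0,2)->(0,2) = 0
Tile 10: (0,3)->(2,1) = 4
Tile 4: (1,0)->(0,3) = 4
Tile 2: (1,1)->(0,1) = 1
Tile 9: (1,2)->(2,0) = 3
Tile 5: (1,3)->(1,0) = 3
Tile 15: (2,0)->(3,2) = 3
Tile 14: (2,1)->(3,1) = 1
Tile 11: (2,2)->(2,2) = 0
Tile 8: (2,3)->(1,3) = 1
Tile 6: (3,0)->(1,1) = 3
Tile 12: (3,1)->(2,3) = 3
Tile 13: (3,2)->(3,0) = 2
Tile 1: (3,3)->(0,0) = 6
Sum: 2 + 0 + 4 + 4 + 1 + 3 + 3 + 3 + 1 + 0 + 1 + 3 + 3 + 2 + 6 = 36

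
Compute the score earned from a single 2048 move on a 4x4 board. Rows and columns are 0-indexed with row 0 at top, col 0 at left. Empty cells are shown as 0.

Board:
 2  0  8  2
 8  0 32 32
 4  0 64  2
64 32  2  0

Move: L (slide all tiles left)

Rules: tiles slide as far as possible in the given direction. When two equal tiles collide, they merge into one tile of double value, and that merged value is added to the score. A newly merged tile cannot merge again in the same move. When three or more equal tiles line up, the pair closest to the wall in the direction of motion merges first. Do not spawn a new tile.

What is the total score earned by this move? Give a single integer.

Answer: 64

Derivation:
Slide left:
row 0: [2, 0, 8, 2] -> [2, 8, 2, 0]  score +0 (running 0)
row 1: [8, 0, 32, 32] -> [8, 64, 0, 0]  score +64 (running 64)
row 2: [4, 0, 64, 2] -> [4, 64, 2, 0]  score +0 (running 64)
row 3: [64, 32, 2, 0] -> [64, 32, 2, 0]  score +0 (running 64)
Board after move:
 2  8  2  0
 8 64  0  0
 4 64  2  0
64 32  2  0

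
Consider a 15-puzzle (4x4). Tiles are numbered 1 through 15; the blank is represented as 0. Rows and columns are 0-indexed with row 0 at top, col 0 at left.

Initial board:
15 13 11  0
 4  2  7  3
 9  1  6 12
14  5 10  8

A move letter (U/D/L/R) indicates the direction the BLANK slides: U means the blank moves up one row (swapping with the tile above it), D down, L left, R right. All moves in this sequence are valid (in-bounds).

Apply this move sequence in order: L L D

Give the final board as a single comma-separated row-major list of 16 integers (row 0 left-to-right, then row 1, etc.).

After move 1 (L):
15 13  0 11
 4  2  7  3
 9  1  6 12
14  5 10  8

After move 2 (L):
15  0 13 11
 4  2  7  3
 9  1  6 12
14  5 10  8

After move 3 (D):
15  2 13 11
 4  0  7  3
 9  1  6 12
14  5 10  8

Answer: 15, 2, 13, 11, 4, 0, 7, 3, 9, 1, 6, 12, 14, 5, 10, 8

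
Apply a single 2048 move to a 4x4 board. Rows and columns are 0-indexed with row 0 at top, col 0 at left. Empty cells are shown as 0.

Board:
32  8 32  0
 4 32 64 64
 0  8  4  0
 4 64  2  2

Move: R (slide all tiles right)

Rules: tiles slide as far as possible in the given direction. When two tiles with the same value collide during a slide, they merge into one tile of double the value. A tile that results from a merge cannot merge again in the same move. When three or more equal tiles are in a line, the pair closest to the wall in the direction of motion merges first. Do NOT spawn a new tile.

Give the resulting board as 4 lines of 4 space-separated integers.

Answer:   0  32   8  32
  0   4  32 128
  0   0   8   4
  0   4  64   4

Derivation:
Slide right:
row 0: [32, 8, 32, 0] -> [0, 32, 8, 32]
row 1: [4, 32, 64, 64] -> [0, 4, 32, 128]
row 2: [0, 8, 4, 0] -> [0, 0, 8, 4]
row 3: [4, 64, 2, 2] -> [0, 4, 64, 4]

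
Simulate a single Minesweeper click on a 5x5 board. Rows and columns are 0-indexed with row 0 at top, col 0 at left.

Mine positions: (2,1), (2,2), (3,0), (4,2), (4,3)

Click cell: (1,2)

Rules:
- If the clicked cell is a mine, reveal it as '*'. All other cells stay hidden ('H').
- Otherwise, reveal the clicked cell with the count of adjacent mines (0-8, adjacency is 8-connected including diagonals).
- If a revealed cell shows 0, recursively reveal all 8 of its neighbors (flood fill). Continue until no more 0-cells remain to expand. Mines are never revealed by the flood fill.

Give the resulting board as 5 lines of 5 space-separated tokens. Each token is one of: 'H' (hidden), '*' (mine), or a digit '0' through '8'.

H H H H H
H H 2 H H
H H H H H
H H H H H
H H H H H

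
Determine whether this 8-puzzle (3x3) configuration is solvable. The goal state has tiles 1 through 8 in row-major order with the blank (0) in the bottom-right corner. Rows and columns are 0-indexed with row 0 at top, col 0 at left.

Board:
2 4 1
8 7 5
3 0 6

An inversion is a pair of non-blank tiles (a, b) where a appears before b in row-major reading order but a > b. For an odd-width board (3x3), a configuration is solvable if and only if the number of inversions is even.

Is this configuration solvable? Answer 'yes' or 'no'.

Answer: no

Derivation:
Inversions (pairs i<j in row-major order where tile[i] > tile[j] > 0): 11
11 is odd, so the puzzle is not solvable.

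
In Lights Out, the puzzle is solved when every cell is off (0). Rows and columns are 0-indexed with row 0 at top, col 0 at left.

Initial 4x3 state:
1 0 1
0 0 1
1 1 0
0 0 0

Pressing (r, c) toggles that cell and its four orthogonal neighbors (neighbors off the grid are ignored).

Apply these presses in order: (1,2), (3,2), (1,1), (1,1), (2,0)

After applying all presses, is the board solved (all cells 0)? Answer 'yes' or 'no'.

Answer: no

Derivation:
After press 1 at (1,2):
1 0 0
0 1 0
1 1 1
0 0 0

After press 2 at (3,2):
1 0 0
0 1 0
1 1 0
0 1 1

After press 3 at (1,1):
1 1 0
1 0 1
1 0 0
0 1 1

After press 4 at (1,1):
1 0 0
0 1 0
1 1 0
0 1 1

After press 5 at (2,0):
1 0 0
1 1 0
0 0 0
1 1 1

Lights still on: 6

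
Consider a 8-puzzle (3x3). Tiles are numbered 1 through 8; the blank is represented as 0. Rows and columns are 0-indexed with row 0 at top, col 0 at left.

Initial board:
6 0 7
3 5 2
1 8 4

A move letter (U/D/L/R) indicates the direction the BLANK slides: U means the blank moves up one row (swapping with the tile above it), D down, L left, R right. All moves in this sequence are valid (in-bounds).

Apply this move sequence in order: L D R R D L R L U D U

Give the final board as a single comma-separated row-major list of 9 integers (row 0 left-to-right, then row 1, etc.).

After move 1 (L):
0 6 7
3 5 2
1 8 4

After move 2 (D):
3 6 7
0 5 2
1 8 4

After move 3 (R):
3 6 7
5 0 2
1 8 4

After move 4 (R):
3 6 7
5 2 0
1 8 4

After move 5 (D):
3 6 7
5 2 4
1 8 0

After move 6 (L):
3 6 7
5 2 4
1 0 8

After move 7 (R):
3 6 7
5 2 4
1 8 0

After move 8 (L):
3 6 7
5 2 4
1 0 8

After move 9 (U):
3 6 7
5 0 4
1 2 8

After move 10 (D):
3 6 7
5 2 4
1 0 8

After move 11 (U):
3 6 7
5 0 4
1 2 8

Answer: 3, 6, 7, 5, 0, 4, 1, 2, 8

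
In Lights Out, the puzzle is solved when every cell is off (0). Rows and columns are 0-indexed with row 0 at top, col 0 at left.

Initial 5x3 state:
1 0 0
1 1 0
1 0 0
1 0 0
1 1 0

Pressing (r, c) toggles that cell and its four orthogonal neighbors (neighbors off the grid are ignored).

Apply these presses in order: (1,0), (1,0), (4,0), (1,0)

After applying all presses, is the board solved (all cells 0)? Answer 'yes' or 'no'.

Answer: yes

Derivation:
After press 1 at (1,0):
0 0 0
0 0 0
0 0 0
1 0 0
1 1 0

After press 2 at (1,0):
1 0 0
1 1 0
1 0 0
1 0 0
1 1 0

After press 3 at (4,0):
1 0 0
1 1 0
1 0 0
0 0 0
0 0 0

After press 4 at (1,0):
0 0 0
0 0 0
0 0 0
0 0 0
0 0 0

Lights still on: 0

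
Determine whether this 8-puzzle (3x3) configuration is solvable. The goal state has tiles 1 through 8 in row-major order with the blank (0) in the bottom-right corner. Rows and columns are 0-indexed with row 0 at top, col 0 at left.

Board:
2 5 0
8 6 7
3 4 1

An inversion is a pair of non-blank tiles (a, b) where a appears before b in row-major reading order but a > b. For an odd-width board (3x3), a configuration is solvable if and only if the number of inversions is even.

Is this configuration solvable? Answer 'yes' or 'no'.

Inversions (pairs i<j in row-major order where tile[i] > tile[j] > 0): 17
17 is odd, so the puzzle is not solvable.

Answer: no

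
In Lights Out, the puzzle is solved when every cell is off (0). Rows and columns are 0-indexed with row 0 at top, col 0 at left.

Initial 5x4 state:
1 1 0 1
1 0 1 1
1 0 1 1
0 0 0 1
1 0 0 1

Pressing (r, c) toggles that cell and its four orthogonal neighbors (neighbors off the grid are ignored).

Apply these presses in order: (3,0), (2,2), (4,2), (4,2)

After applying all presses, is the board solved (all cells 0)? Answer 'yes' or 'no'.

After press 1 at (3,0):
1 1 0 1
1 0 1 1
0 0 1 1
1 1 0 1
0 0 0 1

After press 2 at (2,2):
1 1 0 1
1 0 0 1
0 1 0 0
1 1 1 1
0 0 0 1

After press 3 at (4,2):
1 1 0 1
1 0 0 1
0 1 0 0
1 1 0 1
0 1 1 0

After press 4 at (4,2):
1 1 0 1
1 0 0 1
0 1 0 0
1 1 1 1
0 0 0 1

Lights still on: 11

Answer: no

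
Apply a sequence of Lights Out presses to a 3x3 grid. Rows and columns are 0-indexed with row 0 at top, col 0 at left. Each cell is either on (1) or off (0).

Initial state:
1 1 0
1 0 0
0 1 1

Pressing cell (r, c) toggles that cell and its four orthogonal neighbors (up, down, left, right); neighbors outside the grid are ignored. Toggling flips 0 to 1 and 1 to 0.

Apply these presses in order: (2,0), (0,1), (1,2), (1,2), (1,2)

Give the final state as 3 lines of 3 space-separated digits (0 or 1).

Answer: 0 0 0
0 0 1
1 0 0

Derivation:
After press 1 at (2,0):
1 1 0
0 0 0
1 0 1

After press 2 at (0,1):
0 0 1
0 1 0
1 0 1

After press 3 at (1,2):
0 0 0
0 0 1
1 0 0

After press 4 at (1,2):
0 0 1
0 1 0
1 0 1

After press 5 at (1,2):
0 0 0
0 0 1
1 0 0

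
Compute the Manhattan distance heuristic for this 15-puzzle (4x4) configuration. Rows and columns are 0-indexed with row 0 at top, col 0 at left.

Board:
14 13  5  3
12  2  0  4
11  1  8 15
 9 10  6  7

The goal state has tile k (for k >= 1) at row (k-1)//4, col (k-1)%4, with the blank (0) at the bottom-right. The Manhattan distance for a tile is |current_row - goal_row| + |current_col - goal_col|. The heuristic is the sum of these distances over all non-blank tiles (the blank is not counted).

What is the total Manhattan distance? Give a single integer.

Answer: 35

Derivation:
Tile 14: at (0,0), goal (3,1), distance |0-3|+|0-1| = 4
Tile 13: at (0,1), goal (3,0), distance |0-3|+|1-0| = 4
Tile 5: at (0,2), goal (1,0), distance |0-1|+|2-0| = 3
Tile 3: at (0,3), goal (0,2), distance |0-0|+|3-2| = 1
Tile 12: at (1,0), goal (2,3), distance |1-2|+|0-3| = 4
Tile 2: at (1,1), goal (0,1), distance |1-0|+|1-1| = 1
Tile 4: at (1,3), goal (0,3), distance |1-0|+|3-3| = 1
Tile 11: at (2,0), goal (2,2), distance |2-2|+|0-2| = 2
Tile 1: at (2,1), goal (0,0), distance |2-0|+|1-0| = 3
Tile 8: at (2,2), goal (1,3), distance |2-1|+|2-3| = 2
Tile 15: at (2,3), goal (3,2), distance |2-3|+|3-2| = 2
Tile 9: at (3,0), goal (2,0), distance |3-2|+|0-0| = 1
Tile 10: at (3,1), goal (2,1), distance |3-2|+|1-1| = 1
Tile 6: at (3,2), goal (1,1), distance |3-1|+|2-1| = 3
Tile 7: at (3,3), goal (1,2), distance |3-1|+|3-2| = 3
Sum: 4 + 4 + 3 + 1 + 4 + 1 + 1 + 2 + 3 + 2 + 2 + 1 + 1 + 3 + 3 = 35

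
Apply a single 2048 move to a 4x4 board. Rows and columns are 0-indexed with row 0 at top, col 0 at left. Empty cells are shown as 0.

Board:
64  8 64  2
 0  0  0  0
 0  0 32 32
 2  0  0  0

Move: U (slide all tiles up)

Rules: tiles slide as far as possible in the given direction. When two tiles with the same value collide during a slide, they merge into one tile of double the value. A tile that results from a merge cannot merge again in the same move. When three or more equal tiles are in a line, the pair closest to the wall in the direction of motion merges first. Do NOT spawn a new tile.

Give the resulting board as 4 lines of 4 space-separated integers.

Answer: 64  8 64  2
 2  0 32 32
 0  0  0  0
 0  0  0  0

Derivation:
Slide up:
col 0: [64, 0, 0, 2] -> [64, 2, 0, 0]
col 1: [8, 0, 0, 0] -> [8, 0, 0, 0]
col 2: [64, 0, 32, 0] -> [64, 32, 0, 0]
col 3: [2, 0, 32, 0] -> [2, 32, 0, 0]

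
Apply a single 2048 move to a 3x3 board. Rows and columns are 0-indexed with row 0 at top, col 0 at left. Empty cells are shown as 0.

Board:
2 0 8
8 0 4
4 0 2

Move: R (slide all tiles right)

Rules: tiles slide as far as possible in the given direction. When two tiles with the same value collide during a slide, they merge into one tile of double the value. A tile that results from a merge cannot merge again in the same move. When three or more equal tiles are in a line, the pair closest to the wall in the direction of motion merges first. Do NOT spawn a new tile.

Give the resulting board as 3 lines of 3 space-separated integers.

Slide right:
row 0: [2, 0, 8] -> [0, 2, 8]
row 1: [8, 0, 4] -> [0, 8, 4]
row 2: [4, 0, 2] -> [0, 4, 2]

Answer: 0 2 8
0 8 4
0 4 2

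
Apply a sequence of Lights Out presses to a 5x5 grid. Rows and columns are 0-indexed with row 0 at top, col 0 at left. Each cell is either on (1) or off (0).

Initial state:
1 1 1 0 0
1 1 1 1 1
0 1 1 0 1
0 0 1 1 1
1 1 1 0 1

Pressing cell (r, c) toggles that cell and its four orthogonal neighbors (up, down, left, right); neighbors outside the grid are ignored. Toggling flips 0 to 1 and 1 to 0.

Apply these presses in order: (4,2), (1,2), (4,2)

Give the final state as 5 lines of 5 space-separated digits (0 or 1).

After press 1 at (4,2):
1 1 1 0 0
1 1 1 1 1
0 1 1 0 1
0 0 0 1 1
1 0 0 1 1

After press 2 at (1,2):
1 1 0 0 0
1 0 0 0 1
0 1 0 0 1
0 0 0 1 1
1 0 0 1 1

After press 3 at (4,2):
1 1 0 0 0
1 0 0 0 1
0 1 0 0 1
0 0 1 1 1
1 1 1 0 1

Answer: 1 1 0 0 0
1 0 0 0 1
0 1 0 0 1
0 0 1 1 1
1 1 1 0 1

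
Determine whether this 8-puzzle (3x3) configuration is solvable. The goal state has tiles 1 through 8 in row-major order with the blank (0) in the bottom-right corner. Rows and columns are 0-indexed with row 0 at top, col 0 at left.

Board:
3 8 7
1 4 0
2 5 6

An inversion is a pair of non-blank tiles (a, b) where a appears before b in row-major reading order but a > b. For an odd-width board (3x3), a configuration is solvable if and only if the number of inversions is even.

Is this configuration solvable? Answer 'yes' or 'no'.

Inversions (pairs i<j in row-major order where tile[i] > tile[j] > 0): 14
14 is even, so the puzzle is solvable.

Answer: yes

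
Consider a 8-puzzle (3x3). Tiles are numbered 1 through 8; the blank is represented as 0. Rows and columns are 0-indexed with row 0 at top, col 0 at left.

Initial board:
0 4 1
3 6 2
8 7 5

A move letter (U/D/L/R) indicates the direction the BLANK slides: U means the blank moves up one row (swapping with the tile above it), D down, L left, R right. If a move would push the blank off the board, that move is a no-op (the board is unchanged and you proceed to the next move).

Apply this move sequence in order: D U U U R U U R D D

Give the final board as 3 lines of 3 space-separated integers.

After move 1 (D):
3 4 1
0 6 2
8 7 5

After move 2 (U):
0 4 1
3 6 2
8 7 5

After move 3 (U):
0 4 1
3 6 2
8 7 5

After move 4 (U):
0 4 1
3 6 2
8 7 5

After move 5 (R):
4 0 1
3 6 2
8 7 5

After move 6 (U):
4 0 1
3 6 2
8 7 5

After move 7 (U):
4 0 1
3 6 2
8 7 5

After move 8 (R):
4 1 0
3 6 2
8 7 5

After move 9 (D):
4 1 2
3 6 0
8 7 5

After move 10 (D):
4 1 2
3 6 5
8 7 0

Answer: 4 1 2
3 6 5
8 7 0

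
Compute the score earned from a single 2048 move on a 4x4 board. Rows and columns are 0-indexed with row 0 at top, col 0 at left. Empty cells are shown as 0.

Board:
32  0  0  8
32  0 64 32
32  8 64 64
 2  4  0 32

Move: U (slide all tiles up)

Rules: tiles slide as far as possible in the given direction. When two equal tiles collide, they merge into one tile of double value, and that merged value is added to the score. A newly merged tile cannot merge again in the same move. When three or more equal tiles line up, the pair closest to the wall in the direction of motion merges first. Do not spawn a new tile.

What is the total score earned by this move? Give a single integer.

Answer: 192

Derivation:
Slide up:
col 0: [32, 32, 32, 2] -> [64, 32, 2, 0]  score +64 (running 64)
col 1: [0, 0, 8, 4] -> [8, 4, 0, 0]  score +0 (running 64)
col 2: [0, 64, 64, 0] -> [128, 0, 0, 0]  score +128 (running 192)
col 3: [8, 32, 64, 32] -> [8, 32, 64, 32]  score +0 (running 192)
Board after move:
 64   8 128   8
 32   4   0  32
  2   0   0  64
  0   0   0  32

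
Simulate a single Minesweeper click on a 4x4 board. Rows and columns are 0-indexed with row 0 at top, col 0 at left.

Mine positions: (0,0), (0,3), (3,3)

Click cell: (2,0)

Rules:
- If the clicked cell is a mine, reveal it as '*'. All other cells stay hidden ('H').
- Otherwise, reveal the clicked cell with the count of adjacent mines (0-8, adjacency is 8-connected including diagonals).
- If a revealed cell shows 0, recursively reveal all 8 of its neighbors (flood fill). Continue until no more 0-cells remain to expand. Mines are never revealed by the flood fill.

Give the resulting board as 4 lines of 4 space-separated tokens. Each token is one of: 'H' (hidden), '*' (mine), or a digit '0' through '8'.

H H H H
1 1 1 H
0 0 1 H
0 0 1 H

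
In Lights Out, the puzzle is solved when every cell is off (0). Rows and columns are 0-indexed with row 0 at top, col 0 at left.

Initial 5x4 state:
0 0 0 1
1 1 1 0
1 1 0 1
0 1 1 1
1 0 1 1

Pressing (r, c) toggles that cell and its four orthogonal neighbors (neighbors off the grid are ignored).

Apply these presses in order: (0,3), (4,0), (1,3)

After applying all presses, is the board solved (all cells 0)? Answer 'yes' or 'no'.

Answer: no

Derivation:
After press 1 at (0,3):
0 0 1 0
1 1 1 1
1 1 0 1
0 1 1 1
1 0 1 1

After press 2 at (4,0):
0 0 1 0
1 1 1 1
1 1 0 1
1 1 1 1
0 1 1 1

After press 3 at (1,3):
0 0 1 1
1 1 0 0
1 1 0 0
1 1 1 1
0 1 1 1

Lights still on: 13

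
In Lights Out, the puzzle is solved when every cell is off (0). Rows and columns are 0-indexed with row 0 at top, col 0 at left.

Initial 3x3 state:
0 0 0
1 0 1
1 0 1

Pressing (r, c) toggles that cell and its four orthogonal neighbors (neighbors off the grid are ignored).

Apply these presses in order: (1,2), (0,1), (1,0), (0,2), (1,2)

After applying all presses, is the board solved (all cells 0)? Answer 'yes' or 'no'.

Answer: no

Derivation:
After press 1 at (1,2):
0 0 1
1 1 0
1 0 0

After press 2 at (0,1):
1 1 0
1 0 0
1 0 0

After press 3 at (1,0):
0 1 0
0 1 0
0 0 0

After press 4 at (0,2):
0 0 1
0 1 1
0 0 0

After press 5 at (1,2):
0 0 0
0 0 0
0 0 1

Lights still on: 1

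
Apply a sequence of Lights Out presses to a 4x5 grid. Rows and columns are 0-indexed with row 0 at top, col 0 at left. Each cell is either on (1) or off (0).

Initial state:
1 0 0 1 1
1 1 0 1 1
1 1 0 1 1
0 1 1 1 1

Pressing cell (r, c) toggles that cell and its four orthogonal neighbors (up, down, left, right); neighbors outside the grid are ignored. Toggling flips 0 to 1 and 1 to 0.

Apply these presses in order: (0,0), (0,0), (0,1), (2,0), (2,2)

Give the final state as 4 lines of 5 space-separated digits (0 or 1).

Answer: 0 1 1 1 1
0 0 1 1 1
0 1 1 0 1
1 1 0 1 1

Derivation:
After press 1 at (0,0):
0 1 0 1 1
0 1 0 1 1
1 1 0 1 1
0 1 1 1 1

After press 2 at (0,0):
1 0 0 1 1
1 1 0 1 1
1 1 0 1 1
0 1 1 1 1

After press 3 at (0,1):
0 1 1 1 1
1 0 0 1 1
1 1 0 1 1
0 1 1 1 1

After press 4 at (2,0):
0 1 1 1 1
0 0 0 1 1
0 0 0 1 1
1 1 1 1 1

After press 5 at (2,2):
0 1 1 1 1
0 0 1 1 1
0 1 1 0 1
1 1 0 1 1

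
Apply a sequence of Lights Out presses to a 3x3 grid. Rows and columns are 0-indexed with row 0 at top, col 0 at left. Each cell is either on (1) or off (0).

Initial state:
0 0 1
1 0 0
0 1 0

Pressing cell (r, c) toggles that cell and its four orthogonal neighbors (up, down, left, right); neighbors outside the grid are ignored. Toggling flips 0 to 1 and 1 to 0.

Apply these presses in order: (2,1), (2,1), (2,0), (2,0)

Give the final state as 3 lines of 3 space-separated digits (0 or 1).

Answer: 0 0 1
1 0 0
0 1 0

Derivation:
After press 1 at (2,1):
0 0 1
1 1 0
1 0 1

After press 2 at (2,1):
0 0 1
1 0 0
0 1 0

After press 3 at (2,0):
0 0 1
0 0 0
1 0 0

After press 4 at (2,0):
0 0 1
1 0 0
0 1 0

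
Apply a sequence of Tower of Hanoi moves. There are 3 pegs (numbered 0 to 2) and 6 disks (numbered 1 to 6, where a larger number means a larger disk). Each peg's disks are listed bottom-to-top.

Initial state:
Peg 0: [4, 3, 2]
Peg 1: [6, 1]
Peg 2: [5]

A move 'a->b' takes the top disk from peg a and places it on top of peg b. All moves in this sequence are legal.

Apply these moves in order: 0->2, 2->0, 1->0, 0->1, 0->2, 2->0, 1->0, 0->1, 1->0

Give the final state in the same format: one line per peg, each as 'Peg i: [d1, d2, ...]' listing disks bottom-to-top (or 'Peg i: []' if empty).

Answer: Peg 0: [4, 3, 2, 1]
Peg 1: [6]
Peg 2: [5]

Derivation:
After move 1 (0->2):
Peg 0: [4, 3]
Peg 1: [6, 1]
Peg 2: [5, 2]

After move 2 (2->0):
Peg 0: [4, 3, 2]
Peg 1: [6, 1]
Peg 2: [5]

After move 3 (1->0):
Peg 0: [4, 3, 2, 1]
Peg 1: [6]
Peg 2: [5]

After move 4 (0->1):
Peg 0: [4, 3, 2]
Peg 1: [6, 1]
Peg 2: [5]

After move 5 (0->2):
Peg 0: [4, 3]
Peg 1: [6, 1]
Peg 2: [5, 2]

After move 6 (2->0):
Peg 0: [4, 3, 2]
Peg 1: [6, 1]
Peg 2: [5]

After move 7 (1->0):
Peg 0: [4, 3, 2, 1]
Peg 1: [6]
Peg 2: [5]

After move 8 (0->1):
Peg 0: [4, 3, 2]
Peg 1: [6, 1]
Peg 2: [5]

After move 9 (1->0):
Peg 0: [4, 3, 2, 1]
Peg 1: [6]
Peg 2: [5]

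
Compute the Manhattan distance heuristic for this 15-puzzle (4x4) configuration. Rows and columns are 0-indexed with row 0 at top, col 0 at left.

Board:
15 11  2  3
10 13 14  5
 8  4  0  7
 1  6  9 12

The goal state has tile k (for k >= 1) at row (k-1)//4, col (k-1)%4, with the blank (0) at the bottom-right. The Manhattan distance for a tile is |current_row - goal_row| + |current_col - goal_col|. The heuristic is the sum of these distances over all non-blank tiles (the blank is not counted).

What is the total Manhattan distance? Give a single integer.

Tile 15: at (0,0), goal (3,2), distance |0-3|+|0-2| = 5
Tile 11: at (0,1), goal (2,2), distance |0-2|+|1-2| = 3
Tile 2: at (0,2), goal (0,1), distance |0-0|+|2-1| = 1
Tile 3: at (0,3), goal (0,2), distance |0-0|+|3-2| = 1
Tile 10: at (1,0), goal (2,1), distance |1-2|+|0-1| = 2
Tile 13: at (1,1), goal (3,0), distance |1-3|+|1-0| = 3
Tile 14: at (1,2), goal (3,1), distance |1-3|+|2-1| = 3
Tile 5: at (1,3), goal (1,0), distance |1-1|+|3-0| = 3
Tile 8: at (2,0), goal (1,3), distance |2-1|+|0-3| = 4
Tile 4: at (2,1), goal (0,3), distance |2-0|+|1-3| = 4
Tile 7: at (2,3), goal (1,2), distance |2-1|+|3-2| = 2
Tile 1: at (3,0), goal (0,0), distance |3-0|+|0-0| = 3
Tile 6: at (3,1), goal (1,1), distance |3-1|+|1-1| = 2
Tile 9: at (3,2), goal (2,0), distance |3-2|+|2-0| = 3
Tile 12: at (3,3), goal (2,3), distance |3-2|+|3-3| = 1
Sum: 5 + 3 + 1 + 1 + 2 + 3 + 3 + 3 + 4 + 4 + 2 + 3 + 2 + 3 + 1 = 40

Answer: 40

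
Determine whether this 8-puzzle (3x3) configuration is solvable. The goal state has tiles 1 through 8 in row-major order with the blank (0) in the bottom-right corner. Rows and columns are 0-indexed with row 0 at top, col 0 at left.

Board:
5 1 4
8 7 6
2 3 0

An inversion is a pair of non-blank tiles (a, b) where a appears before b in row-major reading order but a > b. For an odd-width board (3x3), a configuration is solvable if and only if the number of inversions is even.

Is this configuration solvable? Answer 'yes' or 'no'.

Answer: no

Derivation:
Inversions (pairs i<j in row-major order where tile[i] > tile[j] > 0): 15
15 is odd, so the puzzle is not solvable.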